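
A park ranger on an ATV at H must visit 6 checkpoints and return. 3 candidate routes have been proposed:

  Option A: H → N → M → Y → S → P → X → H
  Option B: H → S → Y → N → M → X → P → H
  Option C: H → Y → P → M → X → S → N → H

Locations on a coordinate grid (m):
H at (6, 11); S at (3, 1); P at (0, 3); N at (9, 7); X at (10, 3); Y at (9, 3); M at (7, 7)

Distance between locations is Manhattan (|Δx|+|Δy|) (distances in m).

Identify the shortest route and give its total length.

Shortest is Option A, total 50 m.

Option A: 7 + 2 + 6 + 8 + 5 + 10 + 12 = 50
Option B: 13 + 8 + 4 + 2 + 7 + 10 + 14 = 58
Option C: 11 + 9 + 11 + 7 + 9 + 12 + 7 = 66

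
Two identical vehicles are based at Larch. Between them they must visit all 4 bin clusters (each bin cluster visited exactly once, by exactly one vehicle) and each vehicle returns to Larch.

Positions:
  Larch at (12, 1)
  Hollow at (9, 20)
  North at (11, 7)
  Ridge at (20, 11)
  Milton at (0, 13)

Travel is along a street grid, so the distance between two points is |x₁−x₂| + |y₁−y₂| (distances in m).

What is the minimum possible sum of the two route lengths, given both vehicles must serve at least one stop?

Check every non-empty split of the stops between the two vehicles; for each half take its own optimal tour:
  {Hollow} + {North, Ridge, Milton}: 44 + 64 = 108
  {North} + {Hollow, Ridge, Milton}: 14 + 78 = 92
  {Hollow, North} + {Ridge, Milton}: 44 + 64 = 108
  {Ridge} + {Hollow, North, Milton}: 36 + 62 = 98
  {Hollow, Ridge} + {North, Milton}: 60 + 48 = 108
  {North, Ridge} + {Hollow, Milton}: 38 + 62 = 100
  … (7 splits in total)
Best: vehicle 1 Larch → North → Larch = 14; vehicle 2 Larch → Hollow → Milton → Ridge → Larch = 78; combined 92.

Minimum combined distance: 92 m.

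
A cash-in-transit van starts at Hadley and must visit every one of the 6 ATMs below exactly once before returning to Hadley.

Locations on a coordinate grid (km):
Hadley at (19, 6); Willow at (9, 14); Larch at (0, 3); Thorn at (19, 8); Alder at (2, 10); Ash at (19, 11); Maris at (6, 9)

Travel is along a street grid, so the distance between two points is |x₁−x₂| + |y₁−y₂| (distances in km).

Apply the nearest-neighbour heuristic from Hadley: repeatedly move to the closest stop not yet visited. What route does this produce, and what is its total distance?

62 km along Hadley → Thorn → Ash → Willow → Maris → Alder → Larch → Hadley.

At Hadley the remaining stops are Thorn 2, Ash 5, Maris 16, Willow 18, Alder 21, Larch 22; go to Thorn.
At Thorn the remaining stops are Ash 3, Maris 14, Willow 16, Alder 19, Larch 24; go to Ash.
At Ash the remaining stops are Willow 13, Maris 15, Alder 18, Larch 27; go to Willow.
At Willow the remaining stops are Maris 8, Alder 11, Larch 20; go to Maris.
At Maris the remaining stops are Alder 5, Larch 12; go to Alder.
At Alder the remaining stops are Larch 9; go to Larch.
Return Larch→Hadley: 22.
Total = 2 + 3 + 13 + 8 + 5 + 9 + 22 = 62.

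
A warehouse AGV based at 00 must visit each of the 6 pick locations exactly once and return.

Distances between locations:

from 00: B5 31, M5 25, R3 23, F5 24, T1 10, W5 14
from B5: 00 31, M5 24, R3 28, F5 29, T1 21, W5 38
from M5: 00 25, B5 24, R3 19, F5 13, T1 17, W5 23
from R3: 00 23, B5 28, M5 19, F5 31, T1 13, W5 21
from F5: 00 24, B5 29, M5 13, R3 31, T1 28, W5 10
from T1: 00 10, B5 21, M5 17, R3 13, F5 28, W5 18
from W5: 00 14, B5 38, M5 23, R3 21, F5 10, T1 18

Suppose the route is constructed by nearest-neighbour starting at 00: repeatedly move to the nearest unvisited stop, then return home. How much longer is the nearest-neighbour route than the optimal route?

00: T1=10, W5=14, R3=23, F5=24, M5=25, B5=31 ⇒ T1
T1: R3=13, M5=17, W5=18, B5=21, F5=28 ⇒ R3
R3: M5=19, W5=21, B5=28, F5=31 ⇒ M5
M5: F5=13, W5=23, B5=24 ⇒ F5
F5: W5=10, B5=29 ⇒ W5
W5: B5=38 ⇒ B5
NN route 00 → T1 → R3 → M5 → F5 → W5 → B5 → 00 costs 134.
Optimal: 00 → T1 → R3 → B5 → M5 → F5 → W5 → 00 costs 112 (by enumerating all 360 distinct tours).
Excess = 134 − 112 = 22.

The nearest-neighbour route is 22 longer than optimal.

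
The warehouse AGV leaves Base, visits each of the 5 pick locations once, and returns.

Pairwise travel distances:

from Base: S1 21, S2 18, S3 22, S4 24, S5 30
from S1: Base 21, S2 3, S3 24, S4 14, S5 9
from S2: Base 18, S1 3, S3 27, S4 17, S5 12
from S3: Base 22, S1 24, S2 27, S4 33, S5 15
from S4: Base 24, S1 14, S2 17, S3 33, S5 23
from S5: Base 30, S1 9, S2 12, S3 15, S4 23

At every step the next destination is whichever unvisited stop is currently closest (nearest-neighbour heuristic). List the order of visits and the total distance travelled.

Base → [S2:18 / S1:21 / S3:22 / S4:24 / S5:30] → S2 (18)
S2 → [S1:3 / S5:12 / S4:17 / S3:27] → S1 (3)
S1 → [S5:9 / S4:14 / S3:24] → S5 (9)
S5 → [S3:15 / S4:23] → S3 (15)
S3 → [S4:33] → S4 (33)
Return S4→Base: 24.
Total = 18 + 3 + 9 + 15 + 33 + 24 = 102.

Total distance 102 via the nearest-neighbour route Base → S2 → S1 → S5 → S3 → S4 → Base.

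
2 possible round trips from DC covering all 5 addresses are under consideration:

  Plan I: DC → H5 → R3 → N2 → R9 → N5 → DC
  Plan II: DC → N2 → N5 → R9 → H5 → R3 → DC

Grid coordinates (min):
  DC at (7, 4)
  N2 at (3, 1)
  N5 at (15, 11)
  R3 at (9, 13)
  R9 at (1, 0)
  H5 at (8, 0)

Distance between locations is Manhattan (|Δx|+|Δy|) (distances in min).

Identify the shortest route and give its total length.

Shortest is Plan I, total 80 min.

Plan I: 5 + 14 + 18 + 3 + 25 + 15 = 80
Plan II: 7 + 22 + 25 + 7 + 14 + 11 = 86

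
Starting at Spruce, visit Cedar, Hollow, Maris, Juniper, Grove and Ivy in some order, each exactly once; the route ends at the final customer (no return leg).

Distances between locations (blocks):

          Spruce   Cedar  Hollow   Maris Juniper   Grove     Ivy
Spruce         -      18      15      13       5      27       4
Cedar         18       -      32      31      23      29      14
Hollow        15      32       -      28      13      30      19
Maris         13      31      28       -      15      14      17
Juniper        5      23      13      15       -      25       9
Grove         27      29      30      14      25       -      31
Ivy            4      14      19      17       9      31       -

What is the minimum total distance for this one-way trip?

Shortest open route: 89 blocks.

There are 6! = 720 possible orderings.
Spruce - Cedar - Hollow - Maris - Juniper - Grove - Ivy: 18+32+28+15+25+31 = 149
Spruce - Cedar - Hollow - Maris - Juniper - Ivy - Grove: 18+32+28+15+9+31 = 133
Spruce - Cedar - Hollow - Maris - Grove - Juniper - Ivy: 18+32+28+14+25+9 = 126
Spruce - Cedar - Hollow - Maris - Grove - Ivy - Juniper: 18+32+28+14+31+9 = 132
Spruce - Cedar - Hollow - Maris - Ivy - Juniper - Grove: 18+32+28+17+9+25 = 129
Spruce - Cedar - Hollow - Maris - Ivy - Grove - Juniper: 18+32+28+17+31+25 = 151
Spruce - Cedar - Hollow - Juniper - Maris - Grove - Ivy: 18+32+13+15+14+31 = 123
Spruce - Cedar - Hollow - Juniper - Maris - Ivy - Grove: 18+32+13+15+17+31 = 126
… (712 more)
Spruce - Ivy - Cedar - Grove - Maris - Juniper - Hollow: 4+14+29+14+15+13 = 89  ← best
The minimum is 89.
One shortest path: Spruce → Ivy → Cedar → Grove → Maris → Juniper → Hollow.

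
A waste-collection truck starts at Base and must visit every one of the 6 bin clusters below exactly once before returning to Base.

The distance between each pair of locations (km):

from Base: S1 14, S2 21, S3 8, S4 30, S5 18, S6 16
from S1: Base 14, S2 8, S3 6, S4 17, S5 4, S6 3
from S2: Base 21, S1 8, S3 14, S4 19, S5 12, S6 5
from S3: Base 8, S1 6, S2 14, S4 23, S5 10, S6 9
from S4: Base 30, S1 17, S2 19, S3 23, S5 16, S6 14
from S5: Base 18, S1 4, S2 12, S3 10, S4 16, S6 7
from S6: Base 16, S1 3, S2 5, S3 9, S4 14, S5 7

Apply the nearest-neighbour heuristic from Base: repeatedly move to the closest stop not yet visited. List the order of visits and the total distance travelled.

Nearest-neighbour total = 80 km; route Base → S3 → S1 → S6 → S2 → S5 → S4 → Base.

Base → [S3:8 / S1:14 / S6:16 / S5:18 / S2:21 / S4:30] → S3 (8)
S3 → [S1:6 / S6:9 / S5:10 / S2:14 / S4:23] → S1 (6)
S1 → [S6:3 / S5:4 / S2:8 / S4:17] → S6 (3)
S6 → [S2:5 / S5:7 / S4:14] → S2 (5)
S2 → [S5:12 / S4:19] → S5 (12)
S5 → [S4:16] → S4 (16)
Return S4→Base: 30.
Total = 8 + 6 + 3 + 5 + 12 + 16 + 30 = 80.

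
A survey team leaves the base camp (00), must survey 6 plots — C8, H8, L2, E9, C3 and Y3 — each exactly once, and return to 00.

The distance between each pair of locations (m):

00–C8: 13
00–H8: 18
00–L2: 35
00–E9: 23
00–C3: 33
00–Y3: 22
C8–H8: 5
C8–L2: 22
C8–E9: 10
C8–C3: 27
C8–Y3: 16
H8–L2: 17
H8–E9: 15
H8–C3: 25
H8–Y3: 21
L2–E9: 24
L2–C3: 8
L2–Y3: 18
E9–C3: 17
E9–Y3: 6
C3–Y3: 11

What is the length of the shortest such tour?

83 m — the shortest possible round trip.

With 6 stops there are 6!/2 = 360 distinct round trips (a route and its reverse cost the same).
00 → C8 → H8 → L2 → E9 → C3 → Y3 → 00: 13+5+17+24+17+11+22 = 109
00 → C8 → H8 → L2 → E9 → Y3 → C3 → 00: 13+5+17+24+6+11+33 = 109
00 → C8 → H8 → L2 → C3 → E9 → Y3 → 00: 13+5+17+8+17+6+22 = 88
00 → C8 → H8 → L2 → C3 → Y3 → E9 → 00: 13+5+17+8+11+6+23 = 83
00 → C8 → H8 → L2 → Y3 → E9 → C3 → 00: 13+5+17+18+6+17+33 = 109
00 → C8 → H8 → L2 → Y3 → C3 → E9 → 00: 13+5+17+18+11+17+23 = 104
00 → C8 → H8 → E9 → L2 → C3 → Y3 → 00: 13+5+15+24+8+11+22 = 98
00 → C8 → H8 → E9 → L2 → Y3 → C3 → 00: 13+5+15+24+18+11+33 = 119
… (352 more)
The minimum is 83.
One optimal route: 00 → C8 → H8 → L2 → C3 → Y3 → E9 → 00 (or its reverse).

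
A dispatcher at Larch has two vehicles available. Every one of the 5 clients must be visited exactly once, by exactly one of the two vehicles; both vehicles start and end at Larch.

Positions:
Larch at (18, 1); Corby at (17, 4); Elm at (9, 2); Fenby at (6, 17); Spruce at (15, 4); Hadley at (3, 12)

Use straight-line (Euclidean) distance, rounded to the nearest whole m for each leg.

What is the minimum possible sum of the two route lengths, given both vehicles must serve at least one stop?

Check every non-empty split of the stops between the two vehicles; for each half take its own optimal tour:
  {Corby} + {Elm, Fenby, Spruce, Hadley}: 6 + 47 = 53
  {Elm} + {Corby, Fenby, Spruce, Hadley}: 18 + 44 = 62
  {Corby, Elm} + {Fenby, Spruce, Hadley}: 20 + 44 = 64
  {Fenby} + {Corby, Elm, Spruce, Hadley}: 40 + 40 = 80
  {Corby, Fenby} + {Elm, Spruce, Hadley}: 40 + 39 = 79
  {Elm, Fenby} + {Corby, Spruce, Hadley}: 44 + 37 = 81
  … (15 splits in total)
Best: vehicle 1 Larch → Corby → Larch = 6; vehicle 2 Larch → Elm → Hadley → Fenby → Spruce → Larch = 47; combined 53.

53 m — the smallest possible combined total.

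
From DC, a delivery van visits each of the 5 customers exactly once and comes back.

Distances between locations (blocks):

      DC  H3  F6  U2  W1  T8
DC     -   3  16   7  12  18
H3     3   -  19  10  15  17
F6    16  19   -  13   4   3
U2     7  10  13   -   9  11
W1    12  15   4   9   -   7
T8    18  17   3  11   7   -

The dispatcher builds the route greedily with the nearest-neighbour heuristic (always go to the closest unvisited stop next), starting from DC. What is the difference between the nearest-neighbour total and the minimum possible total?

From DC: H3=3, U2=7, W1=12, F6=16, T8=18 → choose H3 (3).
From H3: U2=10, W1=15, T8=17, F6=19 → choose U2 (10).
From U2: W1=9, T8=11, F6=13 → choose W1 (9).
From W1: F6=4, T8=7 → choose F6 (4).
From F6: T8=3 → choose T8 (3).
NN route DC → H3 → U2 → W1 → F6 → T8 → DC costs 47.
Optimal: DC → H3 → U2 → T8 → F6 → W1 → DC costs 43 (by enumerating all 60 distinct tours).
Excess = 47 − 43 = 4.

Excess over optimum: 4 blocks.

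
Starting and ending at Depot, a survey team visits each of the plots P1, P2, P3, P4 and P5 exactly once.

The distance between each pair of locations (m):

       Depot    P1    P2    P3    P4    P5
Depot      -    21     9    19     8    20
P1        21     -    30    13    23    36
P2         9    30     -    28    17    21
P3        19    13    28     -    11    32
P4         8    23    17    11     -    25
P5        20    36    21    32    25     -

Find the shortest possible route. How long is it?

With 5 stops there are 5!/2 = 60 distinct round trips (a route and its reverse cost the same).
Depot → P1 → P2 → P3 → P4 → P5 → Depot: 21+30+28+11+25+20 = 135
Depot → P1 → P2 → P3 → P5 → P4 → Depot: 21+30+28+32+25+8 = 144
Depot → P1 → P2 → P4 → P3 → P5 → Depot: 21+30+17+11+32+20 = 131
Depot → P1 → P2 → P4 → P5 → P3 → Depot: 21+30+17+25+32+19 = 144
Depot → P1 → P2 → P5 → P3 → P4 → Depot: 21+30+21+32+11+8 = 123
Depot → P1 → P2 → P5 → P4 → P3 → Depot: 21+30+21+25+11+19 = 127
Depot → P1 → P3 → P2 → P4 → P5 → Depot: 21+13+28+17+25+20 = 124
Depot → P1 → P3 → P2 → P5 → P4 → Depot: 21+13+28+21+25+8 = 116
Depot → P1 → P3 → P4 → P2 → P5 → Depot: 21+13+11+17+21+20 = 103
Depot → P1 → P3 → P4 → P5 → P2 → Depot: 21+13+11+25+21+9 = 100
Depot → P1 → P3 → P5 → P2 → P4 → Depot: 21+13+32+21+17+8 = 112
Depot → P1 → P3 → P5 → P4 → P2 → Depot: 21+13+32+25+17+9 = 117
Depot → P1 → P4 → P2 → P3 → P5 → Depot: 21+23+17+28+32+20 = 141
Depot → P1 → P4 → P2 → P5 → P3 → Depot: 21+23+17+21+32+19 = 133
… (46 more)
Depot → P2 → P5 → P1 → P3 → P4 → Depot: 9+21+36+13+11+8 = 98  ← best
The minimum is 98.
One optimal route: Depot → P2 → P5 → P1 → P3 → P4 → Depot (or its reverse).

98 m — the shortest possible round trip.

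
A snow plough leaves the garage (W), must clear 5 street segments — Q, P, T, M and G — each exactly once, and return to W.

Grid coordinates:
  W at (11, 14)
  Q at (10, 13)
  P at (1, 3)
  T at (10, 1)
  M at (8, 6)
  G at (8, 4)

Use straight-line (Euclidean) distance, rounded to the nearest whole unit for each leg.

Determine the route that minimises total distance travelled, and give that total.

With 5 stops there are 5!/2 = 60 distinct round trips (a route and its reverse cost the same).
W→Q→P→T→M→G→W: 1+13+9+5+2+10 = 40
W→Q→P→T→G→M→W: 1+13+9+4+2+9 = 38
W→Q→P→M→T→G→W: 1+13+8+5+4+10 = 41
W→Q→P→M→G→T→W: 1+13+8+2+4+13 = 41
W→Q→P→G→T→M→W: 1+13+7+4+5+9 = 39
W→Q→P→G→M→T→W: 1+13+7+2+5+13 = 41
W→Q→T→P→M→G→W: 1+12+9+8+2+10 = 42
W→Q→T→P→G→M→W: 1+12+9+7+2+9 = 40
W→Q→T→M→P→G→W: 1+12+5+8+7+10 = 43
W→Q→T→M→G→P→W: 1+12+5+2+7+15 = 42
W→Q→T→G→P→M→W: 1+12+4+7+8+9 = 41
W→Q→T→G→M→P→W: 1+12+4+2+8+15 = 42
W→Q→M→P→T→G→W: 1+7+8+9+4+10 = 39
W→Q→M→P→G→T→W: 1+7+8+7+4+13 = 40
… (46 more)
The minimum is 38.
One optimal route: W → Q → P → T → G → M → W (or its reverse).

Minimum total distance: 38.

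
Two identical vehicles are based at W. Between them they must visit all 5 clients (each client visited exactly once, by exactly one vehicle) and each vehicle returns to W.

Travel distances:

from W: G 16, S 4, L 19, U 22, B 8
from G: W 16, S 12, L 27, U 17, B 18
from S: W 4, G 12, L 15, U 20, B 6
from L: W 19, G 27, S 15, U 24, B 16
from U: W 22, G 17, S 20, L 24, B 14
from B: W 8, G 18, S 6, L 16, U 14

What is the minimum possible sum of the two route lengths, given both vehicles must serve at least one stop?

Minimum combined distance: 89.

Try each way of splitting the stops between the two vehicles (each non-empty) and, for each split, find the best tour for each vehicle:
  {G} + {S, L, U, B}: 32 + 65 = 97
  {S} + {G, L, U, B}: 8 + 81 = 89
  {G, S} + {L, U, B}: 32 + 65 = 97
  {L} + {G, S, U, B}: 38 + 55 = 93
  {G, L} + {S, U, B}: 62 + 46 = 108
  {S, L} + {G, U, B}: 38 + 55 = 93
  … (15 splits in total)
Best: vehicle 1 W → S → W = 8; vehicle 2 W → G → U → L → B → W = 81; combined 89.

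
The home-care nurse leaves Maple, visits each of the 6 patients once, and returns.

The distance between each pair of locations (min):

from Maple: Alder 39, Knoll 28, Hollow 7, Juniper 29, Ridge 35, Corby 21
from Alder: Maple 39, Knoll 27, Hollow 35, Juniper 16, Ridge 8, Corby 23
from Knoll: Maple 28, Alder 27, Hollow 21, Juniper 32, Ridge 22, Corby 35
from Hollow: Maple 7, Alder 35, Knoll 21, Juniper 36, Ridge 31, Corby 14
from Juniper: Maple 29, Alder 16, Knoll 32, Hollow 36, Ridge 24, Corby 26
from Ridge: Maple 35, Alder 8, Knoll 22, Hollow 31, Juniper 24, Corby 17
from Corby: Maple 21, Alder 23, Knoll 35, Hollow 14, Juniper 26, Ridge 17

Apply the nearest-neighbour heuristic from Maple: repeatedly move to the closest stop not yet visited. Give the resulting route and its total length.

Maple → [Hollow:7 / Corby:21 / Knoll:28 / Juniper:29 / Ridge:35 / Alder:39] → Hollow (7)
Hollow → [Corby:14 / Knoll:21 / Ridge:31 / Alder:35 / Juniper:36] → Corby (14)
Corby → [Ridge:17 / Alder:23 / Juniper:26 / Knoll:35] → Ridge (17)
Ridge → [Alder:8 / Knoll:22 / Juniper:24] → Alder (8)
Alder → [Juniper:16 / Knoll:27] → Juniper (16)
Juniper → [Knoll:32] → Knoll (32)
Return Knoll→Maple: 28.
Total = 7 + 14 + 17 + 8 + 16 + 32 + 28 = 122.

Nearest-neighbour total = 122 min; route Maple → Hollow → Corby → Ridge → Alder → Juniper → Knoll → Maple.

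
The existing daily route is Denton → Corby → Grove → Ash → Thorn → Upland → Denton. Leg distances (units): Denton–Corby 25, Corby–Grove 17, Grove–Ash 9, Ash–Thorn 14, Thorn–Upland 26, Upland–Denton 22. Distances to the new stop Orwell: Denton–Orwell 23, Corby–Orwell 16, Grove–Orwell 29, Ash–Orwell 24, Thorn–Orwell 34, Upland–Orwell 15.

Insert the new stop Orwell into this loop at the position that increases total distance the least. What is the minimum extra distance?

Insertion cost between consecutive stops i–j is d(i,Orwell) + d(Orwell,j) − d(i,j):
  between Denton and Corby: 23 + 16 − 25 = 14
  between Corby and Grove: 16 + 29 − 17 = 28
  between Grove and Ash: 29 + 24 − 9 = 44
  between Ash and Thorn: 24 + 34 − 14 = 44
  between Thorn and Upland: 34 + 15 − 26 = 23
  between Upland and Denton: 15 + 23 − 22 = 16
Cheapest insertion is between Denton and Corby, adding 14.
New total = 113 + 14 = 127.

+14 — insert Orwell between Denton and Corby.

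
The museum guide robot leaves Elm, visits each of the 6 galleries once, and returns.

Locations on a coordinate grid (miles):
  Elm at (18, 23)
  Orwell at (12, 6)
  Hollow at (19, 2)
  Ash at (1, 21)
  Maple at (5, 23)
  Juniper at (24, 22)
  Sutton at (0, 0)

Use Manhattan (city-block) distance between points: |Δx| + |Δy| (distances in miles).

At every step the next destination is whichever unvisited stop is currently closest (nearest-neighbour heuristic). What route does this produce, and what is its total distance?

Elm → [Juniper:7 / Maple:13 / Ash:19 / Hollow:22 / Orwell:23 / Sutton:41] → Juniper (7)
Juniper → [Maple:20 / Ash:24 / Hollow:25 / Orwell:28 / Sutton:46] → Maple (20)
Maple → [Ash:6 / Orwell:24 / Sutton:28 / Hollow:35] → Ash (6)
Ash → [Sutton:22 / Orwell:26 / Hollow:37] → Sutton (22)
Sutton → [Orwell:18 / Hollow:21] → Orwell (18)
Orwell → [Hollow:11] → Hollow (11)
Return Hollow→Elm: 22.
Total = 7 + 20 + 6 + 22 + 18 + 11 + 22 = 106.

106 miles along Elm → Juniper → Maple → Ash → Sutton → Orwell → Hollow → Elm.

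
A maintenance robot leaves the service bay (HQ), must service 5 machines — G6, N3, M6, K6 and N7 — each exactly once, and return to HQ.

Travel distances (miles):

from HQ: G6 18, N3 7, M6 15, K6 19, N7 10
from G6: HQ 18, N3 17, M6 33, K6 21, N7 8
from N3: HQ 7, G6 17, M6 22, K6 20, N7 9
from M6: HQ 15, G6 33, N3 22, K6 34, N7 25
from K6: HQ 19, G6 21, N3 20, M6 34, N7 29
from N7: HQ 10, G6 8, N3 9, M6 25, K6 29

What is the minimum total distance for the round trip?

Minimum total distance: 94 miles.

With 5 stops there are 5!/2 = 60 distinct round trips (a route and its reverse cost the same).
HQ → G6 → N3 → M6 → K6 → N7 → HQ: 18+17+22+34+29+10 = 130
HQ → G6 → N3 → M6 → N7 → K6 → HQ: 18+17+22+25+29+19 = 130
HQ → G6 → N3 → K6 → M6 → N7 → HQ: 18+17+20+34+25+10 = 124
HQ → G6 → N3 → K6 → N7 → M6 → HQ: 18+17+20+29+25+15 = 124
HQ → G6 → N3 → N7 → M6 → K6 → HQ: 18+17+9+25+34+19 = 122
HQ → G6 → N3 → N7 → K6 → M6 → HQ: 18+17+9+29+34+15 = 122
HQ → G6 → M6 → N3 → K6 → N7 → HQ: 18+33+22+20+29+10 = 132
HQ → G6 → M6 → N3 → N7 → K6 → HQ: 18+33+22+9+29+19 = 130
HQ → G6 → M6 → K6 → N3 → N7 → HQ: 18+33+34+20+9+10 = 124
HQ → G6 → M6 → K6 → N7 → N3 → HQ: 18+33+34+29+9+7 = 130
HQ → G6 → M6 → N7 → N3 → K6 → HQ: 18+33+25+9+20+19 = 124
HQ → G6 → M6 → N7 → K6 → N3 → HQ: 18+33+25+29+20+7 = 132
HQ → G6 → K6 → N3 → M6 → N7 → HQ: 18+21+20+22+25+10 = 116
HQ → G6 → K6 → N3 → N7 → M6 → HQ: 18+21+20+9+25+15 = 108
… (46 more)
HQ → N3 → N7 → G6 → K6 → M6 → HQ: 7+9+8+21+34+15 = 94  ← best
The minimum is 94.
One optimal route: HQ → N3 → N7 → G6 → K6 → M6 → HQ (or its reverse).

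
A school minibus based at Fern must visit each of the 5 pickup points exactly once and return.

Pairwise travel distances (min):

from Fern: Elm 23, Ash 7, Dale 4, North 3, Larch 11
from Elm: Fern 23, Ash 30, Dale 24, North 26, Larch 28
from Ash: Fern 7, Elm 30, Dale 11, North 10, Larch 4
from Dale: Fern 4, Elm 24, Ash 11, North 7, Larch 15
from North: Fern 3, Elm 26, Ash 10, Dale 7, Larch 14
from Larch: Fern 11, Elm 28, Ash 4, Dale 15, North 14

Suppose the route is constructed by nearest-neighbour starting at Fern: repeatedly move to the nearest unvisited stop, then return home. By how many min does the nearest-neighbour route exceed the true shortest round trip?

The nearest-neighbour route is 3 min longer than optimal.

Fern: North=3, Dale=4, Ash=7, Larch=11, Elm=23 ⇒ North
North: Dale=7, Ash=10, Larch=14, Elm=26 ⇒ Dale
Dale: Ash=11, Larch=15, Elm=24 ⇒ Ash
Ash: Larch=4, Elm=30 ⇒ Larch
Larch: Elm=28 ⇒ Elm
NN route Fern → North → Dale → Ash → Larch → Elm → Fern costs 76.
Optimal: Fern → Ash → Larch → Elm → Dale → North → Fern costs 73 (by enumerating all 60 distinct tours).
Excess = 76 − 73 = 3.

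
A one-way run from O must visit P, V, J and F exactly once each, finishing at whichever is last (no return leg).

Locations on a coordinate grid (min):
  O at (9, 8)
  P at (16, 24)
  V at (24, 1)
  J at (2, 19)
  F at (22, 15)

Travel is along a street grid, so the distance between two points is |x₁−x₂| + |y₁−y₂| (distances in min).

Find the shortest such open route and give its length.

There are 4! = 24 possible orderings.
O - P - V - J - F: 23+31+40+24 = 118
O - P - V - F - J: 23+31+16+24 = 94
O - P - J - V - F: 23+19+40+16 = 98
O - P - J - F - V: 23+19+24+16 = 82
O - P - F - V - J: 23+15+16+40 = 94
O - P - F - J - V: 23+15+24+40 = 102
O - V - P - J - F: 22+31+19+24 = 96
O - V - P - F - J: 22+31+15+24 = 92
O - V - J - P - F: 22+40+19+15 = 96
O - V - J - F - P: 22+40+24+15 = 101
O - V - F - P - J: 22+16+15+19 = 72
O - V - F - J - P: 22+16+24+19 = 81
O - J - P - V - F: 18+19+31+16 = 84
O - J - P - F - V: 18+19+15+16 = 68
… (10 more)
The minimum is 68.
One shortest path: O → J → P → F → V.

Minimum one-way distance = 68 min.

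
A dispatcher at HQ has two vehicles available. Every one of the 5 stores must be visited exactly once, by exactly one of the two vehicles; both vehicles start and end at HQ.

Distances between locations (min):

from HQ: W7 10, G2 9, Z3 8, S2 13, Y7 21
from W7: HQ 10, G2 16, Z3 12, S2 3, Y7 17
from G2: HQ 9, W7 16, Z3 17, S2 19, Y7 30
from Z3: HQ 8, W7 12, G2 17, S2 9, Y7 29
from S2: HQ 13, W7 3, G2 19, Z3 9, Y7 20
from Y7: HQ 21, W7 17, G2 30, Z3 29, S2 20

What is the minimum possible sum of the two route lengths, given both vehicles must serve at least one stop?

76 min — the smallest possible combined total.

Check every non-empty split of the stops between the two vehicles; for each half take its own optimal tour:
  {W7} + {G2, Z3, S2, Y7}: 20 + 76 = 96
  {G2} + {W7, Z3, S2, Y7}: 18 + 58 = 76
  {W7, G2} + {Z3, S2, Y7}: 35 + 58 = 93
  {Z3} + {W7, G2, S2, Y7}: 16 + 69 = 85
  {W7, Z3} + {G2, S2, Y7}: 30 + 69 = 99
  {G2, Z3} + {W7, S2, Y7}: 34 + 54 = 88
  … (15 splits in total)
Best: vehicle 1 HQ → G2 → HQ = 18; vehicle 2 HQ → Z3 → S2 → W7 → Y7 → HQ = 58; combined 76.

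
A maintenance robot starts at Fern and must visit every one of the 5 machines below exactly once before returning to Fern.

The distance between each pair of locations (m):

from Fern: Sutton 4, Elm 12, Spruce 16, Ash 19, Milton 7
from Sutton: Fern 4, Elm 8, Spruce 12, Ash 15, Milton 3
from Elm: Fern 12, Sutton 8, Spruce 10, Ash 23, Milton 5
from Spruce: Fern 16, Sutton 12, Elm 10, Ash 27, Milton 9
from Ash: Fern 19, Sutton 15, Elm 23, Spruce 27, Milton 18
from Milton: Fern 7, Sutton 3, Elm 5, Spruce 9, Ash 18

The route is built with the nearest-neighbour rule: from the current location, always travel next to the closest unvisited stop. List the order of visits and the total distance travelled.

At Fern the remaining stops are Sutton 4, Milton 7, Elm 12, Spruce 16, Ash 19; go to Sutton.
At Sutton the remaining stops are Milton 3, Elm 8, Spruce 12, Ash 15; go to Milton.
At Milton the remaining stops are Elm 5, Spruce 9, Ash 18; go to Elm.
At Elm the remaining stops are Spruce 10, Ash 23; go to Spruce.
At Spruce the remaining stops are Ash 27; go to Ash.
Return Ash→Fern: 19.
Total = 4 + 3 + 5 + 10 + 27 + 19 = 68.

68 m along Fern → Sutton → Milton → Elm → Spruce → Ash → Fern.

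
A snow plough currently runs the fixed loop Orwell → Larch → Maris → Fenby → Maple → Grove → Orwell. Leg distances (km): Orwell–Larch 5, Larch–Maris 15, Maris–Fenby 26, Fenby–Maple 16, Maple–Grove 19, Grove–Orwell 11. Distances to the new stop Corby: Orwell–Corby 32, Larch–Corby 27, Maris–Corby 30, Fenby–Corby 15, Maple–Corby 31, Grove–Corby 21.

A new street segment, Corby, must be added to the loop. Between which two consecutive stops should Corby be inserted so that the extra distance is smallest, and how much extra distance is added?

+19 km — insert Corby between Maris and Fenby.

Insertion cost between consecutive stops i–j is d(i,Corby) + d(Corby,j) − d(i,j):
  between Orwell and Larch: 32 + 27 − 5 = 54
  between Larch and Maris: 27 + 30 − 15 = 42
  between Maris and Fenby: 30 + 15 − 26 = 19
  between Fenby and Maple: 15 + 31 − 16 = 30
  between Maple and Grove: 31 + 21 − 19 = 33
  between Grove and Orwell: 21 + 32 − 11 = 42
Cheapest insertion is between Maris and Fenby, adding 19.
New total = 92 + 19 = 111.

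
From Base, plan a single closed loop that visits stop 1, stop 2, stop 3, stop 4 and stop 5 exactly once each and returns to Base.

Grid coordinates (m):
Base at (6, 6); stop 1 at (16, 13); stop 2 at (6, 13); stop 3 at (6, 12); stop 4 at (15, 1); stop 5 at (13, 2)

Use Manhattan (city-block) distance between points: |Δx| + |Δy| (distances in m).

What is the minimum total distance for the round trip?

44 m — the shortest possible round trip.

Base → stop 1 → stop 2 → stop 3 → stop 4 → stop 5 → Base: 17+10+1+20+3+11 = 62
Base → stop 1 → stop 2 → stop 3 → stop 5 → stop 4 → Base: 17+10+1+17+3+14 = 62
Base → stop 1 → stop 2 → stop 4 → stop 3 → stop 5 → Base: 17+10+21+20+17+11 = 96
Base → stop 1 → stop 2 → stop 4 → stop 5 → stop 3 → Base: 17+10+21+3+17+6 = 74
Base → stop 1 → stop 2 → stop 5 → stop 3 → stop 4 → Base: 17+10+18+17+20+14 = 96
Base → stop 1 → stop 2 → stop 5 → stop 4 → stop 3 → Base: 17+10+18+3+20+6 = 74
Base → stop 1 → stop 3 → stop 2 → stop 4 → stop 5 → Base: 17+11+1+21+3+11 = 64
Base → stop 1 → stop 3 → stop 2 → stop 5 → stop 4 → Base: 17+11+1+18+3+14 = 64
Base → stop 1 → stop 3 → stop 4 → stop 2 → stop 5 → Base: 17+11+20+21+18+11 = 98
Base → stop 1 → stop 3 → stop 4 → stop 5 → stop 2 → Base: 17+11+20+3+18+7 = 76
Base → stop 1 → stop 3 → stop 5 → stop 2 → stop 4 → Base: 17+11+17+18+21+14 = 98
Base → stop 1 → stop 3 → stop 5 → stop 4 → stop 2 → Base: 17+11+17+3+21+7 = 76
Base → stop 1 → stop 4 → stop 2 → stop 3 → stop 5 → Base: 17+13+21+1+17+11 = 80
Base → stop 1 → stop 4 → stop 2 → stop 5 → stop 3 → Base: 17+13+21+18+17+6 = 92
… (46 more)
Base → stop 3 → stop 2 → stop 1 → stop 4 → stop 5 → Base: 6+1+10+13+3+11 = 44  ← best
The minimum is 44.
One optimal route: Base → stop 3 → stop 2 → stop 1 → stop 4 → stop 5 → Base (or its reverse).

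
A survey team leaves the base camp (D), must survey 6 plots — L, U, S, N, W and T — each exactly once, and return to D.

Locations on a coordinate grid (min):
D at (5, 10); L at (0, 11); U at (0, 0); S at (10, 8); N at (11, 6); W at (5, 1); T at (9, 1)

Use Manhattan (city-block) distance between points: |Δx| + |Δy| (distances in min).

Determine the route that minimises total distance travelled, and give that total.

Shortest round trip = 44 min.

There are 360 distinct closed tours to check (reversals are equivalent).
D → L → U → S → N → W → T → D: 6+11+18+3+11+4+13 = 66
D → L → U → S → N → T → W → D: 6+11+18+3+7+4+9 = 58
D → L → U → S → W → N → T → D: 6+11+18+12+11+7+13 = 78
D → L → U → S → W → T → N → D: 6+11+18+12+4+7+10 = 68
D → L → U → S → T → N → W → D: 6+11+18+8+7+11+9 = 70
D → L → U → S → T → W → N → D: 6+11+18+8+4+11+10 = 68
D → L → U → N → S → W → T → D: 6+11+17+3+12+4+13 = 66
D → L → U → N → S → T → W → D: 6+11+17+3+8+4+9 = 58
… (352 more)
D → L → U → W → T → N → S → D: 6+11+6+4+7+3+7 = 44  ← best
The minimum is 44.
One optimal route: D → L → U → W → T → N → S → D (or its reverse).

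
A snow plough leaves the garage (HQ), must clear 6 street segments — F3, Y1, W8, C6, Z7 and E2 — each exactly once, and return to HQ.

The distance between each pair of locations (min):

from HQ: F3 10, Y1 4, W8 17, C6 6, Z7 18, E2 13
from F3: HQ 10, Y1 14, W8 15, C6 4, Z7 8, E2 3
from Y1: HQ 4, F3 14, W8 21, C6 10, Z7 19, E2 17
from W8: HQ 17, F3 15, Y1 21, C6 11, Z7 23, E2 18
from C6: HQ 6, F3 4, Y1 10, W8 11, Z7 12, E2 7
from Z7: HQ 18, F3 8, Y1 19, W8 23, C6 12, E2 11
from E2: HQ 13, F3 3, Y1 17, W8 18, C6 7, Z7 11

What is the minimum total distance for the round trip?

With 6 stops there are 6!/2 = 360 distinct round trips (a route and its reverse cost the same).
HQ→F3→Y1→W8→C6→Z7→E2→HQ: 10+14+21+11+12+11+13 = 92
HQ→F3→Y1→W8→C6→E2→Z7→HQ: 10+14+21+11+7+11+18 = 92
HQ→F3→Y1→W8→Z7→C6→E2→HQ: 10+14+21+23+12+7+13 = 100
HQ→F3→Y1→W8→Z7→E2→C6→HQ: 10+14+21+23+11+7+6 = 92
HQ→F3→Y1→W8→E2→C6→Z7→HQ: 10+14+21+18+7+12+18 = 100
HQ→F3→Y1→W8→E2→Z7→C6→HQ: 10+14+21+18+11+12+6 = 92
HQ→F3→Y1→C6→W8→Z7→E2→HQ: 10+14+10+11+23+11+13 = 92
HQ→F3→Y1→C6→W8→E2→Z7→HQ: 10+14+10+11+18+11+18 = 92
… (352 more)
HQ→Y1→Z7→F3→E2→W8→C6→HQ: 4+19+8+3+18+11+6 = 69  ← best
The minimum is 69.
One optimal route: HQ → Y1 → Z7 → F3 → E2 → W8 → C6 → HQ (or its reverse).

Shortest round trip = 69 min.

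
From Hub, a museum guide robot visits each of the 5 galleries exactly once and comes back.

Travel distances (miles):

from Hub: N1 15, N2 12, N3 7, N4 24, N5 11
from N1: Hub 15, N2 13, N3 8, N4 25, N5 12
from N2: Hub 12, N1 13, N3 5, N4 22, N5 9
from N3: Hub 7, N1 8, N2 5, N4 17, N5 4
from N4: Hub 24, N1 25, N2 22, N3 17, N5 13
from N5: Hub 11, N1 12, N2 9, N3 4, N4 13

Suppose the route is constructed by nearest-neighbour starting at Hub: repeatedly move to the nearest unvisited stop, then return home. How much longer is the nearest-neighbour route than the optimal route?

Hub: N3=7, N5=11, N2=12, N1=15, N4=24 ⇒ N3
N3: N5=4, N2=5, N1=8, N4=17 ⇒ N5
N5: N2=9, N1=12, N4=13 ⇒ N2
N2: N1=13, N4=22 ⇒ N1
N1: N4=25 ⇒ N4
NN route Hub → N3 → N5 → N2 → N1 → N4 → Hub costs 82.
Optimal: Hub → N1 → N2 → N3 → N4 → N5 → Hub costs 74 (by enumerating all 60 distinct tours).
Excess = 82 − 74 = 8.

The nearest-neighbour route is 8 miles longer than optimal.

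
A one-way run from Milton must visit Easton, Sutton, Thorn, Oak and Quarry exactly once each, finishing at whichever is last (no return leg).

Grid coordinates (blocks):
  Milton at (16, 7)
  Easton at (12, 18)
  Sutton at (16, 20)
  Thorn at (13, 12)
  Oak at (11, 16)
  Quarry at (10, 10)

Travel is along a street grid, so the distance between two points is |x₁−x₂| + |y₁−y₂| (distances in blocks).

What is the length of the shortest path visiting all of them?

There are 5! = 120 possible orderings.
Milton→Easton→Sutton→Thorn→Oak→Quarry: 15+6+11+6+7 = 45
Milton→Easton→Sutton→Thorn→Quarry→Oak: 15+6+11+5+7 = 44
Milton→Easton→Sutton→Oak→Thorn→Quarry: 15+6+9+6+5 = 41
Milton→Easton→Sutton→Oak→Quarry→Thorn: 15+6+9+7+5 = 42
Milton→Easton→Sutton→Quarry→Thorn→Oak: 15+6+16+5+6 = 48
Milton→Easton→Sutton→Quarry→Oak→Thorn: 15+6+16+7+6 = 50
Milton→Easton→Thorn→Sutton→Oak→Quarry: 15+7+11+9+7 = 49
Milton→Easton→Thorn→Sutton→Quarry→Oak: 15+7+11+16+7 = 56
Milton→Easton→Thorn→Oak→Sutton→Quarry: 15+7+6+9+16 = 53
Milton→Easton→Thorn→Oak→Quarry→Sutton: 15+7+6+7+16 = 51
Milton→Easton→Thorn→Quarry→Sutton→Oak: 15+7+5+16+9 = 52
Milton→Easton→Thorn→Quarry→Oak→Sutton: 15+7+5+7+9 = 43
Milton→Easton→Oak→Sutton→Thorn→Quarry: 15+3+9+11+5 = 43
Milton→Easton→Oak→Sutton→Quarry→Thorn: 15+3+9+16+5 = 48
… (106 more)
Milton→Thorn→Quarry→Oak→Easton→Sutton: 8+5+7+3+6 = 29  ← best
The minimum is 29.
One shortest path: Milton → Thorn → Quarry → Oak → Easton → Sutton.

29 blocks — the minimum one-way total.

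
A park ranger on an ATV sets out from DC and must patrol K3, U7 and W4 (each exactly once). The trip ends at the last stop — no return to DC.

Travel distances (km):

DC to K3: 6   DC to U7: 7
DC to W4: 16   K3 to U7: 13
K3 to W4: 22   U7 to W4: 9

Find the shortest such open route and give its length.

Shortest open route: 28 km.

There are 3! = 6 possible orderings.
DC - K3 - U7 - W4: 6+13+9 = 28
DC - K3 - W4 - U7: 6+22+9 = 37
DC - U7 - K3 - W4: 7+13+22 = 42
DC - U7 - W4 - K3: 7+9+22 = 38
DC - W4 - K3 - U7: 16+22+13 = 51
DC - W4 - U7 - K3: 16+9+13 = 38
The minimum is 28.
One shortest path: DC → K3 → U7 → W4.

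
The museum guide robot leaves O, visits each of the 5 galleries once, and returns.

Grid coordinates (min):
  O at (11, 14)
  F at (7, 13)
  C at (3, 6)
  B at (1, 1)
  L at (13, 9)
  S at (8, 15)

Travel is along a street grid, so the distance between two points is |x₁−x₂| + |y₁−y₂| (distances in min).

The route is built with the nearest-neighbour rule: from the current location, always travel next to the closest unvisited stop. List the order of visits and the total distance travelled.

O → [S:4 / F:5 / L:7 / C:16 / B:23] → S (4)
S → [F:3 / L:11 / C:14 / B:21] → F (3)
F → [L:10 / C:11 / B:18] → L (10)
L → [C:13 / B:20] → C (13)
C → [B:7] → B (7)
Return B→O: 23.
Total = 4 + 3 + 10 + 13 + 7 + 23 = 60.

Total distance 60 min via the nearest-neighbour route O → S → F → L → C → B → O.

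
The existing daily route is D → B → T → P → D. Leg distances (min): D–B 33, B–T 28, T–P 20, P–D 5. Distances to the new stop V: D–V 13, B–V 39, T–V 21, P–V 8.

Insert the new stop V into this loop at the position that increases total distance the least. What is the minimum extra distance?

Insertion cost between consecutive stops i–j is d(i,V) + d(V,j) − d(i,j):
  between D and B: 13 + 39 − 33 = 19
  between B and T: 39 + 21 − 28 = 32
  between T and P: 21 + 8 − 20 = 9
  between P and D: 8 + 13 − 5 = 16
Cheapest insertion is between T and P, adding 9.
New total = 86 + 9 = 95.

+9 min — insert V between T and P.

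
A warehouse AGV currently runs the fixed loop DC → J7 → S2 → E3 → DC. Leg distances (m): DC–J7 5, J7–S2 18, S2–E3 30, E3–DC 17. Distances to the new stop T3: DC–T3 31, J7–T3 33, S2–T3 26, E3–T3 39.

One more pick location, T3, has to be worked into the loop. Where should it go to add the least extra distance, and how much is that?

Insertion cost between consecutive stops i–j is d(i,T3) + d(T3,j) − d(i,j):
  between DC and J7: 31 + 33 − 5 = 59
  between J7 and S2: 33 + 26 − 18 = 41
  between S2 and E3: 26 + 39 − 30 = 35
  between E3 and DC: 39 + 31 − 17 = 53
Cheapest insertion is between S2 and E3, adding 35.
New total = 70 + 35 = 105.

Minimum extra distance: 35 m, inserting T3 between S2 and E3.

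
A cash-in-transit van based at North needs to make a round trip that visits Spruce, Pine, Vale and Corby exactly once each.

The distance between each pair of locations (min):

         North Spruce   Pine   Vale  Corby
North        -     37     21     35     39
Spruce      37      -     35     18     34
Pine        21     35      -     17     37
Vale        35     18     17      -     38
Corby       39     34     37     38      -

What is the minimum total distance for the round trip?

There are 12 distinct closed tours to check (reversals are equivalent).
North-Spruce-Pine-Vale-Corby-North: 37+35+17+38+39 = 166
North-Spruce-Pine-Corby-Vale-North: 37+35+37+38+35 = 182
North-Spruce-Vale-Pine-Corby-North: 37+18+17+37+39 = 148
North-Spruce-Vale-Corby-Pine-North: 37+18+38+37+21 = 151
North-Spruce-Corby-Pine-Vale-North: 37+34+37+17+35 = 160
North-Spruce-Corby-Vale-Pine-North: 37+34+38+17+21 = 147
North-Pine-Spruce-Vale-Corby-North: 21+35+18+38+39 = 151
North-Pine-Spruce-Corby-Vale-North: 21+35+34+38+35 = 163
North-Pine-Vale-Spruce-Corby-North: 21+17+18+34+39 = 129
North-Pine-Corby-Spruce-Vale-North: 21+37+34+18+35 = 145
North-Vale-Spruce-Pine-Corby-North: 35+18+35+37+39 = 164
North-Vale-Pine-Spruce-Corby-North: 35+17+35+34+39 = 160
The minimum is 129.
One optimal route: North → Pine → Vale → Spruce → Corby → North (or its reverse).

129 min — the shortest possible round trip.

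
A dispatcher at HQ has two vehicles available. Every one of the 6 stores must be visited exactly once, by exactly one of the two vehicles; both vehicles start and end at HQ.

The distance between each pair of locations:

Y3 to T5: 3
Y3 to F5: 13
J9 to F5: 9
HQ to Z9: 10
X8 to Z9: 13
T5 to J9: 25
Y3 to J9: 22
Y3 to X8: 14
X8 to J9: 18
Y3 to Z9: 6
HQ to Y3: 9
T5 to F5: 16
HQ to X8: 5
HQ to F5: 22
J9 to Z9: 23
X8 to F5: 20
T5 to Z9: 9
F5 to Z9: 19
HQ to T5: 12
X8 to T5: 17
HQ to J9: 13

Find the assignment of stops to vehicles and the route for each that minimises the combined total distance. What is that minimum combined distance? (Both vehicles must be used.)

Check every non-empty split of the stops between the two vehicles; for each half take its own optimal tour:
  {Y3} + {X8, T5, J9, F5, Z9}: 18 + 65 = 83
  {X8} + {Y3, T5, J9, F5, Z9}: 10 + 57 = 67
  {Y3, X8} + {T5, J9, F5, Z9}: 28 + 57 = 85
  {T5} + {Y3, X8, J9, F5, Z9}: 24 + 59 = 83
  {Y3, T5} + {X8, J9, F5, Z9}: 24 + 59 = 83
  {X8, T5} + {Y3, J9, F5, Z9}: 34 + 51 = 85
  … (31 splits in total)
Best: vehicle 1 HQ → X8 → HQ = 10; vehicle 2 HQ → J9 → F5 → Y3 → T5 → Z9 → HQ = 57; combined 67.

Minimum combined distance: 67.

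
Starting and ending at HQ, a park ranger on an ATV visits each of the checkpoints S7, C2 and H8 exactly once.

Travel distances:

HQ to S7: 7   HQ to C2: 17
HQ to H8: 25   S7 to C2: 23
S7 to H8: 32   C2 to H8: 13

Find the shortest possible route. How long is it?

Minimum total distance: 68.

There are 3 distinct closed tours to check (reversals are equivalent).
HQ-S7-C2-H8-HQ: 7+23+13+25 = 68
HQ-S7-H8-C2-HQ: 7+32+13+17 = 69
HQ-C2-S7-H8-HQ: 17+23+32+25 = 97
The minimum is 68.
One optimal route: HQ → S7 → C2 → H8 → HQ (or its reverse).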